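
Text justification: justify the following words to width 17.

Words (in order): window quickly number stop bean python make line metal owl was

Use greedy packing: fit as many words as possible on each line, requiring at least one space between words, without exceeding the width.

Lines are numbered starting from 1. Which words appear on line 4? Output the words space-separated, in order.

Line 1: ['window', 'quickly'] (min_width=14, slack=3)
Line 2: ['number', 'stop', 'bean'] (min_width=16, slack=1)
Line 3: ['python', 'make', 'line'] (min_width=16, slack=1)
Line 4: ['metal', 'owl', 'was'] (min_width=13, slack=4)

Answer: metal owl was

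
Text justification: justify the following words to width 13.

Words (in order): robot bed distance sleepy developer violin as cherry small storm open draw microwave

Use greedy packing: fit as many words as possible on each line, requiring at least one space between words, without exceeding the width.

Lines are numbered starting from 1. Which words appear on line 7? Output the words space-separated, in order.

Answer: storm open

Derivation:
Line 1: ['robot', 'bed'] (min_width=9, slack=4)
Line 2: ['distance'] (min_width=8, slack=5)
Line 3: ['sleepy'] (min_width=6, slack=7)
Line 4: ['developer'] (min_width=9, slack=4)
Line 5: ['violin', 'as'] (min_width=9, slack=4)
Line 6: ['cherry', 'small'] (min_width=12, slack=1)
Line 7: ['storm', 'open'] (min_width=10, slack=3)
Line 8: ['draw'] (min_width=4, slack=9)
Line 9: ['microwave'] (min_width=9, slack=4)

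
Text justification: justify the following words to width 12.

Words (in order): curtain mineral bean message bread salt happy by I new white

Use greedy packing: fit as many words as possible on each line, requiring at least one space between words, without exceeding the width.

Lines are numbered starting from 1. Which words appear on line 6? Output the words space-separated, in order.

Answer: new white

Derivation:
Line 1: ['curtain'] (min_width=7, slack=5)
Line 2: ['mineral', 'bean'] (min_width=12, slack=0)
Line 3: ['message'] (min_width=7, slack=5)
Line 4: ['bread', 'salt'] (min_width=10, slack=2)
Line 5: ['happy', 'by', 'I'] (min_width=10, slack=2)
Line 6: ['new', 'white'] (min_width=9, slack=3)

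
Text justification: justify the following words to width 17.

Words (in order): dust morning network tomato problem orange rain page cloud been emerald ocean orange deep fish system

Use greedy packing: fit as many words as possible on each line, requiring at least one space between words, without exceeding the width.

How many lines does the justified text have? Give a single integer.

Answer: 7

Derivation:
Line 1: ['dust', 'morning'] (min_width=12, slack=5)
Line 2: ['network', 'tomato'] (min_width=14, slack=3)
Line 3: ['problem', 'orange'] (min_width=14, slack=3)
Line 4: ['rain', 'page', 'cloud'] (min_width=15, slack=2)
Line 5: ['been', 'emerald'] (min_width=12, slack=5)
Line 6: ['ocean', 'orange', 'deep'] (min_width=17, slack=0)
Line 7: ['fish', 'system'] (min_width=11, slack=6)
Total lines: 7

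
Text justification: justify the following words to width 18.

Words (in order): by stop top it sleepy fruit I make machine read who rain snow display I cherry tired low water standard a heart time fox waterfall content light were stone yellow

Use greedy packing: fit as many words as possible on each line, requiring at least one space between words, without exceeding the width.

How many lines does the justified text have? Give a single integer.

Line 1: ['by', 'stop', 'top', 'it'] (min_width=14, slack=4)
Line 2: ['sleepy', 'fruit', 'I'] (min_width=14, slack=4)
Line 3: ['make', 'machine', 'read'] (min_width=17, slack=1)
Line 4: ['who', 'rain', 'snow'] (min_width=13, slack=5)
Line 5: ['display', 'I', 'cherry'] (min_width=16, slack=2)
Line 6: ['tired', 'low', 'water'] (min_width=15, slack=3)
Line 7: ['standard', 'a', 'heart'] (min_width=16, slack=2)
Line 8: ['time', 'fox', 'waterfall'] (min_width=18, slack=0)
Line 9: ['content', 'light', 'were'] (min_width=18, slack=0)
Line 10: ['stone', 'yellow'] (min_width=12, slack=6)
Total lines: 10

Answer: 10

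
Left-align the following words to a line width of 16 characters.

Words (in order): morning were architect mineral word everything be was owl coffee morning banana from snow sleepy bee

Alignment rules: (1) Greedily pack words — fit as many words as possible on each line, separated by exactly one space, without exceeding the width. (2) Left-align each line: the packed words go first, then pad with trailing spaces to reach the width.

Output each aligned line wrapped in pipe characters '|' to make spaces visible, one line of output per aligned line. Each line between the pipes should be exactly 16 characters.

Answer: |morning were    |
|architect       |
|mineral word    |
|everything be   |
|was owl coffee  |
|morning banana  |
|from snow sleepy|
|bee             |

Derivation:
Line 1: ['morning', 'were'] (min_width=12, slack=4)
Line 2: ['architect'] (min_width=9, slack=7)
Line 3: ['mineral', 'word'] (min_width=12, slack=4)
Line 4: ['everything', 'be'] (min_width=13, slack=3)
Line 5: ['was', 'owl', 'coffee'] (min_width=14, slack=2)
Line 6: ['morning', 'banana'] (min_width=14, slack=2)
Line 7: ['from', 'snow', 'sleepy'] (min_width=16, slack=0)
Line 8: ['bee'] (min_width=3, slack=13)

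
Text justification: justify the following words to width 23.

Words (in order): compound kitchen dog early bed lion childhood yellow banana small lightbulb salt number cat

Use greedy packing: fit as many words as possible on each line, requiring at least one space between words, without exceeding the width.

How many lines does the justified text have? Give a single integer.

Answer: 5

Derivation:
Line 1: ['compound', 'kitchen', 'dog'] (min_width=20, slack=3)
Line 2: ['early', 'bed', 'lion'] (min_width=14, slack=9)
Line 3: ['childhood', 'yellow', 'banana'] (min_width=23, slack=0)
Line 4: ['small', 'lightbulb', 'salt'] (min_width=20, slack=3)
Line 5: ['number', 'cat'] (min_width=10, slack=13)
Total lines: 5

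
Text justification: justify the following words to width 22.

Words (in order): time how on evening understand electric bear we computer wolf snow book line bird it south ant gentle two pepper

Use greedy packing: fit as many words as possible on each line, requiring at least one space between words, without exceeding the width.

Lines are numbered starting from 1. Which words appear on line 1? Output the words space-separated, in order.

Line 1: ['time', 'how', 'on', 'evening'] (min_width=19, slack=3)
Line 2: ['understand', 'electric'] (min_width=19, slack=3)
Line 3: ['bear', 'we', 'computer', 'wolf'] (min_width=21, slack=1)
Line 4: ['snow', 'book', 'line', 'bird', 'it'] (min_width=22, slack=0)
Line 5: ['south', 'ant', 'gentle', 'two'] (min_width=20, slack=2)
Line 6: ['pepper'] (min_width=6, slack=16)

Answer: time how on evening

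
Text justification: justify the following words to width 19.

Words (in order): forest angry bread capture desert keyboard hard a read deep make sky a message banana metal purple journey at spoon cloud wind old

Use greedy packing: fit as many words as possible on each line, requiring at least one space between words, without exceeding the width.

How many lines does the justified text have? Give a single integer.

Line 1: ['forest', 'angry', 'bread'] (min_width=18, slack=1)
Line 2: ['capture', 'desert'] (min_width=14, slack=5)
Line 3: ['keyboard', 'hard', 'a'] (min_width=15, slack=4)
Line 4: ['read', 'deep', 'make', 'sky'] (min_width=18, slack=1)
Line 5: ['a', 'message', 'banana'] (min_width=16, slack=3)
Line 6: ['metal', 'purple'] (min_width=12, slack=7)
Line 7: ['journey', 'at', 'spoon'] (min_width=16, slack=3)
Line 8: ['cloud', 'wind', 'old'] (min_width=14, slack=5)
Total lines: 8

Answer: 8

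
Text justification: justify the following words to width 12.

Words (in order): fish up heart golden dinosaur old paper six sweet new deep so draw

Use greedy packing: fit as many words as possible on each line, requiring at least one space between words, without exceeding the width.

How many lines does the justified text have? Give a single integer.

Line 1: ['fish', 'up'] (min_width=7, slack=5)
Line 2: ['heart', 'golden'] (min_width=12, slack=0)
Line 3: ['dinosaur', 'old'] (min_width=12, slack=0)
Line 4: ['paper', 'six'] (min_width=9, slack=3)
Line 5: ['sweet', 'new'] (min_width=9, slack=3)
Line 6: ['deep', 'so', 'draw'] (min_width=12, slack=0)
Total lines: 6

Answer: 6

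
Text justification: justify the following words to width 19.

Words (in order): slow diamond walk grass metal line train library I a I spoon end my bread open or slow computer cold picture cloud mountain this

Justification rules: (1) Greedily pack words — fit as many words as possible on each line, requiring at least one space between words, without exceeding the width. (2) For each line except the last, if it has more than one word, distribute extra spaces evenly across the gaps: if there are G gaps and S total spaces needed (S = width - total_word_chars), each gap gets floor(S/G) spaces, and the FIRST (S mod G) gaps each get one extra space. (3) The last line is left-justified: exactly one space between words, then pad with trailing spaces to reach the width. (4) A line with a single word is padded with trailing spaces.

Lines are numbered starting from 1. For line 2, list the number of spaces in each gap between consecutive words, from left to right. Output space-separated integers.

Line 1: ['slow', 'diamond', 'walk'] (min_width=17, slack=2)
Line 2: ['grass', 'metal', 'line'] (min_width=16, slack=3)
Line 3: ['train', 'library', 'I', 'a', 'I'] (min_width=19, slack=0)
Line 4: ['spoon', 'end', 'my', 'bread'] (min_width=18, slack=1)
Line 5: ['open', 'or', 'slow'] (min_width=12, slack=7)
Line 6: ['computer', 'cold'] (min_width=13, slack=6)
Line 7: ['picture', 'cloud'] (min_width=13, slack=6)
Line 8: ['mountain', 'this'] (min_width=13, slack=6)

Answer: 3 2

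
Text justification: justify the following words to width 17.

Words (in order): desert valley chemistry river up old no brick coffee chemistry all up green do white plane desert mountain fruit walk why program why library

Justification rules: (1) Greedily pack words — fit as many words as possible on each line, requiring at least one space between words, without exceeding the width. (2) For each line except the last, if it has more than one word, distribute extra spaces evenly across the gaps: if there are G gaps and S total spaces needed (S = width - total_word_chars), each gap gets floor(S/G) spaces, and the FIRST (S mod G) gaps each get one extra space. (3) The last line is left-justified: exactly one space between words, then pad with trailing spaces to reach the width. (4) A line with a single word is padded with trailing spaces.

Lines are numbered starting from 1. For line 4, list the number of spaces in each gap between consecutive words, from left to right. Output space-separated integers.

Line 1: ['desert', 'valley'] (min_width=13, slack=4)
Line 2: ['chemistry', 'river'] (min_width=15, slack=2)
Line 3: ['up', 'old', 'no', 'brick'] (min_width=15, slack=2)
Line 4: ['coffee', 'chemistry'] (min_width=16, slack=1)
Line 5: ['all', 'up', 'green', 'do'] (min_width=15, slack=2)
Line 6: ['white', 'plane'] (min_width=11, slack=6)
Line 7: ['desert', 'mountain'] (min_width=15, slack=2)
Line 8: ['fruit', 'walk', 'why'] (min_width=14, slack=3)
Line 9: ['program', 'why'] (min_width=11, slack=6)
Line 10: ['library'] (min_width=7, slack=10)

Answer: 2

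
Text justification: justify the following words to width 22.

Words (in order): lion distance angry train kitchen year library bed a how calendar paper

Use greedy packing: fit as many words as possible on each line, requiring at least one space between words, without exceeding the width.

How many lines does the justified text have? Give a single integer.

Answer: 4

Derivation:
Line 1: ['lion', 'distance', 'angry'] (min_width=19, slack=3)
Line 2: ['train', 'kitchen', 'year'] (min_width=18, slack=4)
Line 3: ['library', 'bed', 'a', 'how'] (min_width=17, slack=5)
Line 4: ['calendar', 'paper'] (min_width=14, slack=8)
Total lines: 4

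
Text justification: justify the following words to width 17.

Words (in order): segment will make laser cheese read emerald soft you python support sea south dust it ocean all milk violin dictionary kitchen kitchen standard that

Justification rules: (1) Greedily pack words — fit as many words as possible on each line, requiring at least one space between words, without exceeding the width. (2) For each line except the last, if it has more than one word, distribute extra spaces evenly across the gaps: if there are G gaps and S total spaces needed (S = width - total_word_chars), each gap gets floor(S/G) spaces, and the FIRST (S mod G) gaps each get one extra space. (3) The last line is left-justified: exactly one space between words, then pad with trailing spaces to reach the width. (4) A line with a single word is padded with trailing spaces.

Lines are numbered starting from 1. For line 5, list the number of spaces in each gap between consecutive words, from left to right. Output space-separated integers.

Answer: 1 1 1

Derivation:
Line 1: ['segment', 'will', 'make'] (min_width=17, slack=0)
Line 2: ['laser', 'cheese', 'read'] (min_width=17, slack=0)
Line 3: ['emerald', 'soft', 'you'] (min_width=16, slack=1)
Line 4: ['python', 'support'] (min_width=14, slack=3)
Line 5: ['sea', 'south', 'dust', 'it'] (min_width=17, slack=0)
Line 6: ['ocean', 'all', 'milk'] (min_width=14, slack=3)
Line 7: ['violin', 'dictionary'] (min_width=17, slack=0)
Line 8: ['kitchen', 'kitchen'] (min_width=15, slack=2)
Line 9: ['standard', 'that'] (min_width=13, slack=4)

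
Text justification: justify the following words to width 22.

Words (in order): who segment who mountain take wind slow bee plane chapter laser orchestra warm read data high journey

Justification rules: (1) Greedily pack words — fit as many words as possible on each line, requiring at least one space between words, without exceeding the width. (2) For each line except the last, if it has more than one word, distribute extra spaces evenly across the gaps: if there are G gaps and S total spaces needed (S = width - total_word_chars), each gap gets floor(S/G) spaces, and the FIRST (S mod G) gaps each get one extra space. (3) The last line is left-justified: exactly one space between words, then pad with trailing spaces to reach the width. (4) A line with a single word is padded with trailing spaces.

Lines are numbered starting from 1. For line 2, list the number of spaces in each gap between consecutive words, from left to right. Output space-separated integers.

Line 1: ['who', 'segment', 'who'] (min_width=15, slack=7)
Line 2: ['mountain', 'take', 'wind'] (min_width=18, slack=4)
Line 3: ['slow', 'bee', 'plane', 'chapter'] (min_width=22, slack=0)
Line 4: ['laser', 'orchestra', 'warm'] (min_width=20, slack=2)
Line 5: ['read', 'data', 'high', 'journey'] (min_width=22, slack=0)

Answer: 3 3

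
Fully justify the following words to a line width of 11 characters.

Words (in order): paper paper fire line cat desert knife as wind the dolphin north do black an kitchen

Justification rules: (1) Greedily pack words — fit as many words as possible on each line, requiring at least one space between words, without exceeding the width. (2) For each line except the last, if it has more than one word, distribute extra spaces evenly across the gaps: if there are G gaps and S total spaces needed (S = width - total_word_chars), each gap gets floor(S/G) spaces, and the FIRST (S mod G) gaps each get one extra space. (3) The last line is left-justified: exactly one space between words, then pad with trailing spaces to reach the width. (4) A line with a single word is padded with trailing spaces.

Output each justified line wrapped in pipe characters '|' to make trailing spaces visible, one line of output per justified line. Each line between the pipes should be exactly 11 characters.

Answer: |paper paper|
|fire   line|
|cat  desert|
|knife    as|
|wind    the|
|dolphin    |
|north    do|
|black    an|
|kitchen    |

Derivation:
Line 1: ['paper', 'paper'] (min_width=11, slack=0)
Line 2: ['fire', 'line'] (min_width=9, slack=2)
Line 3: ['cat', 'desert'] (min_width=10, slack=1)
Line 4: ['knife', 'as'] (min_width=8, slack=3)
Line 5: ['wind', 'the'] (min_width=8, slack=3)
Line 6: ['dolphin'] (min_width=7, slack=4)
Line 7: ['north', 'do'] (min_width=8, slack=3)
Line 8: ['black', 'an'] (min_width=8, slack=3)
Line 9: ['kitchen'] (min_width=7, slack=4)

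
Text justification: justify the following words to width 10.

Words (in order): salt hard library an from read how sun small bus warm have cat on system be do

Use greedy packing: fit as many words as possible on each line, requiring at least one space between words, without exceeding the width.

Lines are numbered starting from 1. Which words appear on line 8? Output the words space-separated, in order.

Answer: system be

Derivation:
Line 1: ['salt', 'hard'] (min_width=9, slack=1)
Line 2: ['library', 'an'] (min_width=10, slack=0)
Line 3: ['from', 'read'] (min_width=9, slack=1)
Line 4: ['how', 'sun'] (min_width=7, slack=3)
Line 5: ['small', 'bus'] (min_width=9, slack=1)
Line 6: ['warm', 'have'] (min_width=9, slack=1)
Line 7: ['cat', 'on'] (min_width=6, slack=4)
Line 8: ['system', 'be'] (min_width=9, slack=1)
Line 9: ['do'] (min_width=2, slack=8)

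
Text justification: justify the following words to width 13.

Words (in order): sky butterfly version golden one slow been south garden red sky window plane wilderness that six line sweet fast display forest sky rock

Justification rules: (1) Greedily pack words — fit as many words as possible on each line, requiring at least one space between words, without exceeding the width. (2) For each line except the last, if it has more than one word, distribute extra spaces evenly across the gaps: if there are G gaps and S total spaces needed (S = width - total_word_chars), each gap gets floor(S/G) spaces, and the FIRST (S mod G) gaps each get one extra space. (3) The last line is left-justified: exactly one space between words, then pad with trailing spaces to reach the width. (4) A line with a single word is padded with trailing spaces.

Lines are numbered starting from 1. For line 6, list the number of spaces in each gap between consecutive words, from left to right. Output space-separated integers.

Answer: 7

Derivation:
Line 1: ['sky', 'butterfly'] (min_width=13, slack=0)
Line 2: ['version'] (min_width=7, slack=6)
Line 3: ['golden', 'one'] (min_width=10, slack=3)
Line 4: ['slow', 'been'] (min_width=9, slack=4)
Line 5: ['south', 'garden'] (min_width=12, slack=1)
Line 6: ['red', 'sky'] (min_width=7, slack=6)
Line 7: ['window', 'plane'] (min_width=12, slack=1)
Line 8: ['wilderness'] (min_width=10, slack=3)
Line 9: ['that', 'six', 'line'] (min_width=13, slack=0)
Line 10: ['sweet', 'fast'] (min_width=10, slack=3)
Line 11: ['display'] (min_width=7, slack=6)
Line 12: ['forest', 'sky'] (min_width=10, slack=3)
Line 13: ['rock'] (min_width=4, slack=9)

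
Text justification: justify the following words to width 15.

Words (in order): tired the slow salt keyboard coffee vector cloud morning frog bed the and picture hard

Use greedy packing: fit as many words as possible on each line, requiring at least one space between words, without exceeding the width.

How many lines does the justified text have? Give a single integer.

Answer: 7

Derivation:
Line 1: ['tired', 'the', 'slow'] (min_width=14, slack=1)
Line 2: ['salt', 'keyboard'] (min_width=13, slack=2)
Line 3: ['coffee', 'vector'] (min_width=13, slack=2)
Line 4: ['cloud', 'morning'] (min_width=13, slack=2)
Line 5: ['frog', 'bed', 'the'] (min_width=12, slack=3)
Line 6: ['and', 'picture'] (min_width=11, slack=4)
Line 7: ['hard'] (min_width=4, slack=11)
Total lines: 7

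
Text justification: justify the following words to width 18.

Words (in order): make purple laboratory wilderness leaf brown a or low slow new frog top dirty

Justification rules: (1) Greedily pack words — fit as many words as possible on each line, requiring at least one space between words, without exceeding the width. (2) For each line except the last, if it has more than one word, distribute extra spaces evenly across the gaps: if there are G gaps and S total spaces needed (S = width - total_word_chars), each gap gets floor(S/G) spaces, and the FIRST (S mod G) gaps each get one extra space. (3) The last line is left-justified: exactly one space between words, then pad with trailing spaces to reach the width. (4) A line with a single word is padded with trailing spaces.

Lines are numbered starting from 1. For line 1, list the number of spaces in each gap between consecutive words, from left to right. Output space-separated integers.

Answer: 8

Derivation:
Line 1: ['make', 'purple'] (min_width=11, slack=7)
Line 2: ['laboratory'] (min_width=10, slack=8)
Line 3: ['wilderness', 'leaf'] (min_width=15, slack=3)
Line 4: ['brown', 'a', 'or', 'low'] (min_width=14, slack=4)
Line 5: ['slow', 'new', 'frog', 'top'] (min_width=17, slack=1)
Line 6: ['dirty'] (min_width=5, slack=13)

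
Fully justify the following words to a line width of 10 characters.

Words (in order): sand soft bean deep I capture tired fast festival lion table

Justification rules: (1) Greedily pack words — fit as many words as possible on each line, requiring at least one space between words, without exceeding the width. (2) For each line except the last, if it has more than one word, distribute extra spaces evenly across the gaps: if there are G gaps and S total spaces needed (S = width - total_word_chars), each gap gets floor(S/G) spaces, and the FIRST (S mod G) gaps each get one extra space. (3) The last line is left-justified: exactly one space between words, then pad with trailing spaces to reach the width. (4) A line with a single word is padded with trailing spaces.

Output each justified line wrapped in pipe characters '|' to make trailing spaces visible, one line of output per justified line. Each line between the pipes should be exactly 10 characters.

Line 1: ['sand', 'soft'] (min_width=9, slack=1)
Line 2: ['bean', 'deep'] (min_width=9, slack=1)
Line 3: ['I', 'capture'] (min_width=9, slack=1)
Line 4: ['tired', 'fast'] (min_width=10, slack=0)
Line 5: ['festival'] (min_width=8, slack=2)
Line 6: ['lion', 'table'] (min_width=10, slack=0)

Answer: |sand  soft|
|bean  deep|
|I  capture|
|tired fast|
|festival  |
|lion table|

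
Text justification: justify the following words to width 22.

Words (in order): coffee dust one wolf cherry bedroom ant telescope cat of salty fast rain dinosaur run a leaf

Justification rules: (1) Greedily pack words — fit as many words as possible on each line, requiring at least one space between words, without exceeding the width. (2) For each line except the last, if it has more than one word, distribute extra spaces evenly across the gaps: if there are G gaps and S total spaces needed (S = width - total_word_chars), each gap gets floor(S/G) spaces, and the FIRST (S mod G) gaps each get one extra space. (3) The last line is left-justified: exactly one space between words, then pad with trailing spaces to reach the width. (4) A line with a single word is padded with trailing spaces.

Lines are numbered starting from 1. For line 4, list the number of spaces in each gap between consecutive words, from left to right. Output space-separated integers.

Answer: 1 1 1

Derivation:
Line 1: ['coffee', 'dust', 'one', 'wolf'] (min_width=20, slack=2)
Line 2: ['cherry', 'bedroom', 'ant'] (min_width=18, slack=4)
Line 3: ['telescope', 'cat', 'of', 'salty'] (min_width=22, slack=0)
Line 4: ['fast', 'rain', 'dinosaur', 'run'] (min_width=22, slack=0)
Line 5: ['a', 'leaf'] (min_width=6, slack=16)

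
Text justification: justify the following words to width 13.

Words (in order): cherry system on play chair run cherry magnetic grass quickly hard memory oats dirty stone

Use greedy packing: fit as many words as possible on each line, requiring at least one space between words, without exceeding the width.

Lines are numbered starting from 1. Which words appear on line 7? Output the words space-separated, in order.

Answer: oats dirty

Derivation:
Line 1: ['cherry', 'system'] (min_width=13, slack=0)
Line 2: ['on', 'play', 'chair'] (min_width=13, slack=0)
Line 3: ['run', 'cherry'] (min_width=10, slack=3)
Line 4: ['magnetic'] (min_width=8, slack=5)
Line 5: ['grass', 'quickly'] (min_width=13, slack=0)
Line 6: ['hard', 'memory'] (min_width=11, slack=2)
Line 7: ['oats', 'dirty'] (min_width=10, slack=3)
Line 8: ['stone'] (min_width=5, slack=8)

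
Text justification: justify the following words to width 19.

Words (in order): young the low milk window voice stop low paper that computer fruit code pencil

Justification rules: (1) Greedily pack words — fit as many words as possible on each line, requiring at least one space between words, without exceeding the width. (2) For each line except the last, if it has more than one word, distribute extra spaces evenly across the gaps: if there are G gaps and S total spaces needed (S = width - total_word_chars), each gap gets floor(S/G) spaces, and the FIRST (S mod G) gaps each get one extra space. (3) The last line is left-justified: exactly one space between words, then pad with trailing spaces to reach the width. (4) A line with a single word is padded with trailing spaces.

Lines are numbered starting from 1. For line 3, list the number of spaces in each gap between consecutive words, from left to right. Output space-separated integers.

Answer: 4 3

Derivation:
Line 1: ['young', 'the', 'low', 'milk'] (min_width=18, slack=1)
Line 2: ['window', 'voice', 'stop'] (min_width=17, slack=2)
Line 3: ['low', 'paper', 'that'] (min_width=14, slack=5)
Line 4: ['computer', 'fruit', 'code'] (min_width=19, slack=0)
Line 5: ['pencil'] (min_width=6, slack=13)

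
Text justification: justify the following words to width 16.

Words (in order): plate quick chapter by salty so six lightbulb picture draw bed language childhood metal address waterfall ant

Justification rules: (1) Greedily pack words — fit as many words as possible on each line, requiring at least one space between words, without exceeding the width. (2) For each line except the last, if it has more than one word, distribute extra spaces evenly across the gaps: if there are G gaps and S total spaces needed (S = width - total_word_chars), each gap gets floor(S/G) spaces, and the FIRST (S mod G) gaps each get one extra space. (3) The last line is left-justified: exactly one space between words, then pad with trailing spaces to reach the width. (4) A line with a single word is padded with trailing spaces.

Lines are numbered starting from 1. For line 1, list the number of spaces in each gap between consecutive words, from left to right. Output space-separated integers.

Line 1: ['plate', 'quick'] (min_width=11, slack=5)
Line 2: ['chapter', 'by', 'salty'] (min_width=16, slack=0)
Line 3: ['so', 'six', 'lightbulb'] (min_width=16, slack=0)
Line 4: ['picture', 'draw', 'bed'] (min_width=16, slack=0)
Line 5: ['language'] (min_width=8, slack=8)
Line 6: ['childhood', 'metal'] (min_width=15, slack=1)
Line 7: ['address'] (min_width=7, slack=9)
Line 8: ['waterfall', 'ant'] (min_width=13, slack=3)

Answer: 6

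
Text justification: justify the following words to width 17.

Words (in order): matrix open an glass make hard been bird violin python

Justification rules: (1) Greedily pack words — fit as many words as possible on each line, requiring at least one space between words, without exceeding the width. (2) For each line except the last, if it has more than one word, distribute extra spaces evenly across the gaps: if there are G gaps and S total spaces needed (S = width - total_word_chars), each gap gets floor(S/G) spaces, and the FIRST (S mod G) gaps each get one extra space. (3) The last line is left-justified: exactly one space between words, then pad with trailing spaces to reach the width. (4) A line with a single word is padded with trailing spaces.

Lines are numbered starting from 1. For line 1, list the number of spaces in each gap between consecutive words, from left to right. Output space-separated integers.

Line 1: ['matrix', 'open', 'an'] (min_width=14, slack=3)
Line 2: ['glass', 'make', 'hard'] (min_width=15, slack=2)
Line 3: ['been', 'bird', 'violin'] (min_width=16, slack=1)
Line 4: ['python'] (min_width=6, slack=11)

Answer: 3 2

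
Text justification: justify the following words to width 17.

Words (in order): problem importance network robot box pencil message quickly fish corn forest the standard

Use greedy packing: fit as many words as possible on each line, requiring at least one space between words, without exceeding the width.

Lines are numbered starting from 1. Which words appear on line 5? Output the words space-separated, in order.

Line 1: ['problem'] (min_width=7, slack=10)
Line 2: ['importance'] (min_width=10, slack=7)
Line 3: ['network', 'robot', 'box'] (min_width=17, slack=0)
Line 4: ['pencil', 'message'] (min_width=14, slack=3)
Line 5: ['quickly', 'fish', 'corn'] (min_width=17, slack=0)
Line 6: ['forest', 'the'] (min_width=10, slack=7)
Line 7: ['standard'] (min_width=8, slack=9)

Answer: quickly fish corn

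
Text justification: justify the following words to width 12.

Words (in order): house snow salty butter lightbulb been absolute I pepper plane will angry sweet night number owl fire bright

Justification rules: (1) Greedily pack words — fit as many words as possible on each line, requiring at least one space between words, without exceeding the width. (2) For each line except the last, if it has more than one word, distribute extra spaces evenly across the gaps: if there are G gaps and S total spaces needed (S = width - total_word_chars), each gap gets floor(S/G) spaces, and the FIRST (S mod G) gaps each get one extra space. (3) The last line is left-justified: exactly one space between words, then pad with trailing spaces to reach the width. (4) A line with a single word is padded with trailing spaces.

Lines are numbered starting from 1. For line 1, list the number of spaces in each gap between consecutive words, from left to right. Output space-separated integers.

Answer: 3

Derivation:
Line 1: ['house', 'snow'] (min_width=10, slack=2)
Line 2: ['salty', 'butter'] (min_width=12, slack=0)
Line 3: ['lightbulb'] (min_width=9, slack=3)
Line 4: ['been'] (min_width=4, slack=8)
Line 5: ['absolute', 'I'] (min_width=10, slack=2)
Line 6: ['pepper', 'plane'] (min_width=12, slack=0)
Line 7: ['will', 'angry'] (min_width=10, slack=2)
Line 8: ['sweet', 'night'] (min_width=11, slack=1)
Line 9: ['number', 'owl'] (min_width=10, slack=2)
Line 10: ['fire', 'bright'] (min_width=11, slack=1)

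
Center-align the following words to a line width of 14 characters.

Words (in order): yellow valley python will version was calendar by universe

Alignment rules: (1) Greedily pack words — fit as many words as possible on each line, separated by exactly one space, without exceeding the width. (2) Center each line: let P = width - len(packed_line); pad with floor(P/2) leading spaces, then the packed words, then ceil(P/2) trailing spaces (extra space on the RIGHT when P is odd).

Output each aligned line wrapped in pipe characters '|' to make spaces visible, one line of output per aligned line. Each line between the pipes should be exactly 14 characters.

Line 1: ['yellow', 'valley'] (min_width=13, slack=1)
Line 2: ['python', 'will'] (min_width=11, slack=3)
Line 3: ['version', 'was'] (min_width=11, slack=3)
Line 4: ['calendar', 'by'] (min_width=11, slack=3)
Line 5: ['universe'] (min_width=8, slack=6)

Answer: |yellow valley |
| python will  |
| version was  |
| calendar by  |
|   universe   |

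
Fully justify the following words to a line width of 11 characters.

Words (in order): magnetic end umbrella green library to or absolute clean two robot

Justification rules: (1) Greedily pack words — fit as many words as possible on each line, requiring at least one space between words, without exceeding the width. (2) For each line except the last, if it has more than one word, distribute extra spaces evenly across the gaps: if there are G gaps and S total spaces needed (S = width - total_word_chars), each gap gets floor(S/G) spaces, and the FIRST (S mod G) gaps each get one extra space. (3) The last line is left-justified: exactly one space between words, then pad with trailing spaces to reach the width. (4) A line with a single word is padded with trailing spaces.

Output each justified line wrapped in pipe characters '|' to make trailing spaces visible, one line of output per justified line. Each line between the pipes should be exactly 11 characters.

Line 1: ['magnetic'] (min_width=8, slack=3)
Line 2: ['end'] (min_width=3, slack=8)
Line 3: ['umbrella'] (min_width=8, slack=3)
Line 4: ['green'] (min_width=5, slack=6)
Line 5: ['library', 'to'] (min_width=10, slack=1)
Line 6: ['or', 'absolute'] (min_width=11, slack=0)
Line 7: ['clean', 'two'] (min_width=9, slack=2)
Line 8: ['robot'] (min_width=5, slack=6)

Answer: |magnetic   |
|end        |
|umbrella   |
|green      |
|library  to|
|or absolute|
|clean   two|
|robot      |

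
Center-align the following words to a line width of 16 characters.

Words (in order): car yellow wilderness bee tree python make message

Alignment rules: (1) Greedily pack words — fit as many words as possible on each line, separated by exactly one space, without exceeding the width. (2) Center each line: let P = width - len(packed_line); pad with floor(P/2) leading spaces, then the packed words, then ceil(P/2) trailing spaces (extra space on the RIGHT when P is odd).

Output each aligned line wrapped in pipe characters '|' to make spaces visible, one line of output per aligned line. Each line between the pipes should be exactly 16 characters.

Line 1: ['car', 'yellow'] (min_width=10, slack=6)
Line 2: ['wilderness', 'bee'] (min_width=14, slack=2)
Line 3: ['tree', 'python', 'make'] (min_width=16, slack=0)
Line 4: ['message'] (min_width=7, slack=9)

Answer: |   car yellow   |
| wilderness bee |
|tree python make|
|    message     |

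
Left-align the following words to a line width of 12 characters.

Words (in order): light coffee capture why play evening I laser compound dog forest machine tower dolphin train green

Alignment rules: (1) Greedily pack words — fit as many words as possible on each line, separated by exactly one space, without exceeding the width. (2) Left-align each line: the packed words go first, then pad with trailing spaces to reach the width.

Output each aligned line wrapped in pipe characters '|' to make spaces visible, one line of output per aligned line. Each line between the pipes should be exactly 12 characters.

Line 1: ['light', 'coffee'] (min_width=12, slack=0)
Line 2: ['capture', 'why'] (min_width=11, slack=1)
Line 3: ['play', 'evening'] (min_width=12, slack=0)
Line 4: ['I', 'laser'] (min_width=7, slack=5)
Line 5: ['compound', 'dog'] (min_width=12, slack=0)
Line 6: ['forest'] (min_width=6, slack=6)
Line 7: ['machine'] (min_width=7, slack=5)
Line 8: ['tower'] (min_width=5, slack=7)
Line 9: ['dolphin'] (min_width=7, slack=5)
Line 10: ['train', 'green'] (min_width=11, slack=1)

Answer: |light coffee|
|capture why |
|play evening|
|I laser     |
|compound dog|
|forest      |
|machine     |
|tower       |
|dolphin     |
|train green |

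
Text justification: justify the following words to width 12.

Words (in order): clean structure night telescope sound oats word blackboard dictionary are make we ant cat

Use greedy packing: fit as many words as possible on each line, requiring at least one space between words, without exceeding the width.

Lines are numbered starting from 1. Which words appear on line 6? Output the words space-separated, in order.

Line 1: ['clean'] (min_width=5, slack=7)
Line 2: ['structure'] (min_width=9, slack=3)
Line 3: ['night'] (min_width=5, slack=7)
Line 4: ['telescope'] (min_width=9, slack=3)
Line 5: ['sound', 'oats'] (min_width=10, slack=2)
Line 6: ['word'] (min_width=4, slack=8)
Line 7: ['blackboard'] (min_width=10, slack=2)
Line 8: ['dictionary'] (min_width=10, slack=2)
Line 9: ['are', 'make', 'we'] (min_width=11, slack=1)
Line 10: ['ant', 'cat'] (min_width=7, slack=5)

Answer: word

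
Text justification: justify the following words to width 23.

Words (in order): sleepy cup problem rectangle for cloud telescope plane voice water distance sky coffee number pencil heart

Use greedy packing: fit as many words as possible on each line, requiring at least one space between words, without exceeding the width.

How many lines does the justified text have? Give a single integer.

Line 1: ['sleepy', 'cup', 'problem'] (min_width=18, slack=5)
Line 2: ['rectangle', 'for', 'cloud'] (min_width=19, slack=4)
Line 3: ['telescope', 'plane', 'voice'] (min_width=21, slack=2)
Line 4: ['water', 'distance', 'sky'] (min_width=18, slack=5)
Line 5: ['coffee', 'number', 'pencil'] (min_width=20, slack=3)
Line 6: ['heart'] (min_width=5, slack=18)
Total lines: 6

Answer: 6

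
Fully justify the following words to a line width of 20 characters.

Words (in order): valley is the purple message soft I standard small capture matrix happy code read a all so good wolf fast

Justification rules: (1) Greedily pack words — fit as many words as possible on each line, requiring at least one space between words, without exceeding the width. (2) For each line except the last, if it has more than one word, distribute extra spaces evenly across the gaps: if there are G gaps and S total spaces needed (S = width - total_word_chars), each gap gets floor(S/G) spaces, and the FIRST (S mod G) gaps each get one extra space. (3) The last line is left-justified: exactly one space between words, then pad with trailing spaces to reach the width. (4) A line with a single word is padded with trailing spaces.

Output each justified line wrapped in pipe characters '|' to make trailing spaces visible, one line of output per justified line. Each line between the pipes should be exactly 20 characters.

Line 1: ['valley', 'is', 'the', 'purple'] (min_width=20, slack=0)
Line 2: ['message', 'soft', 'I'] (min_width=14, slack=6)
Line 3: ['standard', 'small'] (min_width=14, slack=6)
Line 4: ['capture', 'matrix', 'happy'] (min_width=20, slack=0)
Line 5: ['code', 'read', 'a', 'all', 'so'] (min_width=18, slack=2)
Line 6: ['good', 'wolf', 'fast'] (min_width=14, slack=6)

Answer: |valley is the purple|
|message    soft    I|
|standard       small|
|capture matrix happy|
|code  read  a all so|
|good wolf fast      |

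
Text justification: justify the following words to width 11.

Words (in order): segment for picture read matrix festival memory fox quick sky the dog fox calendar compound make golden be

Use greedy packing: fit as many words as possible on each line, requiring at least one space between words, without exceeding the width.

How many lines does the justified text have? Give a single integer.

Answer: 11

Derivation:
Line 1: ['segment', 'for'] (min_width=11, slack=0)
Line 2: ['picture'] (min_width=7, slack=4)
Line 3: ['read', 'matrix'] (min_width=11, slack=0)
Line 4: ['festival'] (min_width=8, slack=3)
Line 5: ['memory', 'fox'] (min_width=10, slack=1)
Line 6: ['quick', 'sky'] (min_width=9, slack=2)
Line 7: ['the', 'dog', 'fox'] (min_width=11, slack=0)
Line 8: ['calendar'] (min_width=8, slack=3)
Line 9: ['compound'] (min_width=8, slack=3)
Line 10: ['make', 'golden'] (min_width=11, slack=0)
Line 11: ['be'] (min_width=2, slack=9)
Total lines: 11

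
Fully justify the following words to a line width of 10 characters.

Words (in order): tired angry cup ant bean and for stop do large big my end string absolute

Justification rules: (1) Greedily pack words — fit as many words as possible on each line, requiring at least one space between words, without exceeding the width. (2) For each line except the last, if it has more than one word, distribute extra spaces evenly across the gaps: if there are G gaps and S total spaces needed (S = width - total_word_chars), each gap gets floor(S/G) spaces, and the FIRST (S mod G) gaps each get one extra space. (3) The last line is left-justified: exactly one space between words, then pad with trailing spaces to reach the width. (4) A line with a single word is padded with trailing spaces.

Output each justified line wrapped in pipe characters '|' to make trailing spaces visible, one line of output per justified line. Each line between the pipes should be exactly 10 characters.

Answer: |tired     |
|angry  cup|
|ant   bean|
|and    for|
|stop    do|
|large  big|
|my     end|
|string    |
|absolute  |

Derivation:
Line 1: ['tired'] (min_width=5, slack=5)
Line 2: ['angry', 'cup'] (min_width=9, slack=1)
Line 3: ['ant', 'bean'] (min_width=8, slack=2)
Line 4: ['and', 'for'] (min_width=7, slack=3)
Line 5: ['stop', 'do'] (min_width=7, slack=3)
Line 6: ['large', 'big'] (min_width=9, slack=1)
Line 7: ['my', 'end'] (min_width=6, slack=4)
Line 8: ['string'] (min_width=6, slack=4)
Line 9: ['absolute'] (min_width=8, slack=2)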